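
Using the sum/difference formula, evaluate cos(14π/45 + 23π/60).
cos(14π/45 + 23π/60) = cos 14π/45 cos 23π/60 - sin 14π/45 sin 23π/60 = -0.5736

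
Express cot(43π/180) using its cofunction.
cot(43π/180) = tan(π/2 - 43π/180) = tan(47π/180)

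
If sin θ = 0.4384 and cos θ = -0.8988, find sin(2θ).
sin(2θ) = 2 sin θ cos θ = -0.7881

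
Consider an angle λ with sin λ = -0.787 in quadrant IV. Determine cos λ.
cos λ = √(1 - sin²λ) = 0.617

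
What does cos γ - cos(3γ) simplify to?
cos γ - cos(3γ) = 2 sin(2γ) sin γ (using Sum-to-product)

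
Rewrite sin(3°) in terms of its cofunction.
sin(3°) = cos(90° - 3°) = cos(87°)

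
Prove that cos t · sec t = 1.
LHS = cos t · (1/cos t) = 1 = RHS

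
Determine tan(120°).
tan(120°) = -√3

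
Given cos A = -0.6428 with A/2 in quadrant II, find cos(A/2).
cos(A/2) = ±√((1 + cos A)/2); negative since A/2 ∈ QII, so cos(A/2) = -0.4226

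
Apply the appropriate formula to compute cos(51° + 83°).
cos(51° + 83°) = cos 51° cos 83° - sin 51° sin 83° = -0.6947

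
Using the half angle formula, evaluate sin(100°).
sin(100°) = √((1 - cos 200°)/2) = 0.9848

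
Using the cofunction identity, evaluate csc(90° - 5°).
csc(90° - 5°) = sec(5°) = 1.004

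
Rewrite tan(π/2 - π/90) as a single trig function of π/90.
tan(π/2 - π/90) = cot(π/90)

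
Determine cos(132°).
cos(132°) = -0.6691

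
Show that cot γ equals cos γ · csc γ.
RHS = cos γ · (1/sin γ) = cos γ/sin γ = cot γ = LHS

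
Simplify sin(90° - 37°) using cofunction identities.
sin(90° - 37°) = cos(37°)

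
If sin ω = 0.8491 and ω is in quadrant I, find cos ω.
cos ω = 0.5282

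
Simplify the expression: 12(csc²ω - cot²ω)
12(csc²ω - cot²ω) = 12 (using Pythagorean identity)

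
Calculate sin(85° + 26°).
sin(85° + 26°) = sin 85° cos 26° + cos 85° sin 26° = 0.9336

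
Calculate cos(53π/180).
cos(53π/180) = 0.6018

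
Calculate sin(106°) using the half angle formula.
sin(106°) = √((1 - cos 212°)/2) = 0.9613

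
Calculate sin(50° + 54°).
sin(50° + 54°) = sin 50° cos 54° + cos 50° sin 54° = 0.9703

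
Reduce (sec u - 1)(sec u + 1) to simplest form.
(sec u - 1)(sec u + 1) = tan²u (using Diff. of squares)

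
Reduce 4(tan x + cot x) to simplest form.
4(tan x + cot x) = 4(sec x csc x) (using Quotient identities)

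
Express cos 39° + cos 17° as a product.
cos 39° + cos 17° = 2 cos(28°) cos(11°)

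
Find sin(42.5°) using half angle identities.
sin(42.5°) = √((1 - cos 85°)/2) = 0.6756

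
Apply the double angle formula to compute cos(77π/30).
cos(77π/30) = cos²77π/60 - sin²77π/60 = -0.2079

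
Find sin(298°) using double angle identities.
sin(298°) = 2 sin 149° cos 149° = -0.8829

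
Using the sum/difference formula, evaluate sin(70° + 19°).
sin(70° + 19°) = sin 70° cos 19° + cos 70° sin 19° = 0.9998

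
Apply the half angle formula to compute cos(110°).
cos(110°) = -√((1 + cos 220°)/2) = -0.342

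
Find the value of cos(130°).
cos(130°) = -0.6428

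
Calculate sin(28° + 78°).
sin(28° + 78°) = sin 28° cos 78° + cos 28° sin 78° = 0.9613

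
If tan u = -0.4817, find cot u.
cot u = 1/tan u = -2.076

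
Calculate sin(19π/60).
sin(19π/60) = 0.8387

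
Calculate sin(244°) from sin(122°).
sin(244°) = 2 sin 122° cos 122° = -0.8988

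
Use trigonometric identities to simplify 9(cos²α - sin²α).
9(cos²α - sin²α) = 9(cos(2α)) (using Double angle)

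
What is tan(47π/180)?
tan(47π/180) = 1.072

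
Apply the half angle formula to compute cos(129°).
cos(129°) = -√((1 + cos 258°)/2) = -0.6293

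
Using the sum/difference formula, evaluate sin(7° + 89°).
sin(7° + 89°) = sin 7° cos 89° + cos 7° sin 89° = 0.9945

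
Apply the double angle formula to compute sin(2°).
sin(2°) = 2 sin 1° cos 1° = 0.0349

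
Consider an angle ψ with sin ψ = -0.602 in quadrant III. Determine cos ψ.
cos ψ = ±√(1 - sin²ψ) = -0.7985 (negative in QIII)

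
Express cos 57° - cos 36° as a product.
cos 57° - cos 36° = -2 sin(46.5°) sin(10.5°)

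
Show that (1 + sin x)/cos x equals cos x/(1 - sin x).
LHS = (1 + sin x)(1 - sin x) / (cos x(1 - sin x)) = (1 - sin²x) / (cos x(1 - sin x)) = cos²x / (cos x(1 - sin x)) = cos x/(1 - sin x) = RHS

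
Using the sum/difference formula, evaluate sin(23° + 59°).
sin(23° + 59°) = sin 23° cos 59° + cos 23° sin 59° = 0.9903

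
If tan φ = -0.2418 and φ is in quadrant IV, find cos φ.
cos φ = 0.972 (using tan²φ + 1 = sec²φ)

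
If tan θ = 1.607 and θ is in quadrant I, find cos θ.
cos θ = 0.5283 (using tan²θ + 1 = sec²θ)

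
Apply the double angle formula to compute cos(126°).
cos(126°) = cos²63° - sin²63° = -0.5878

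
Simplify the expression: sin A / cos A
sin A / cos A = tan A (using Quotient identity)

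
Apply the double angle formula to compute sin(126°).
sin(126°) = 2 sin 63° cos 63° = 0.809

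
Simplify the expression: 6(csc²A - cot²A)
6(csc²A - cot²A) = 6 (using Pythagorean identity)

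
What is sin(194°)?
sin(194°) = -0.2419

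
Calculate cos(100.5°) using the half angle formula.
cos(100.5°) = -√((1 + cos 201°)/2) = -0.1822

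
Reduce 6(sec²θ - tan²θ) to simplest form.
6(sec²θ - tan²θ) = 6 (using Pythagorean identity)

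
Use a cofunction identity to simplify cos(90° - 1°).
cos(90° - 1°) = sin(1°)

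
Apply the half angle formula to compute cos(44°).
cos(44°) = √((1 + cos 88°)/2) = 0.7193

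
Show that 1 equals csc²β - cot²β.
RHS = 1/sin²β - cos²β/sin²β = (1 - cos²β)/sin²β = sin²β/sin²β = 1 = LHS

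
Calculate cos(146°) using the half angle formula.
cos(146°) = -√((1 + cos 292°)/2) = -0.829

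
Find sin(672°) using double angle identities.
sin(672°) = 2 sin 336° cos 336° = -0.7431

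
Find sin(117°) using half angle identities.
sin(117°) = √((1 - cos 234°)/2) = 0.891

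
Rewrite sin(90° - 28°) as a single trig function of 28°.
sin(90° - 28°) = cos(28°)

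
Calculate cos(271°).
cos(271°) = 0.01745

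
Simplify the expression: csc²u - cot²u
csc²u - cot²u = 1 (using Pythagorean identity)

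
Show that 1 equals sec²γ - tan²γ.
RHS = 1/cos²γ - sin²γ/cos²γ = (1 - sin²γ)/cos²γ = cos²γ/cos²γ = 1 = LHS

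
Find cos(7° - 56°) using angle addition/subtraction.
cos(7° - 56°) = cos 7° cos 56° + sin 7° sin 56° = 0.6561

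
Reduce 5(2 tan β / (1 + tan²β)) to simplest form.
5(2 tan β / (1 + tan²β)) = 5(sin(2β)) (using Double angle)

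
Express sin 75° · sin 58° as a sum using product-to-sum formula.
sin 75° sin 58° = (1/2)[cos(75°-58°) - cos(75°+58°)]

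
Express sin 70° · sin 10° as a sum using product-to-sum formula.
sin 70° sin 10° = (1/2)[cos(70°-10°) - cos(70°+10°)]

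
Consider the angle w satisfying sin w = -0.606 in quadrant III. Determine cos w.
cos w = ±√(1 - sin²w) = -0.7955 (negative in QIII)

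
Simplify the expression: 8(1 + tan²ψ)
8(1 + tan²ψ) = 8(sec²ψ) (using Pythagorean identity)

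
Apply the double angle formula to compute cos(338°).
cos(338°) = cos²169° - sin²169° = 0.9272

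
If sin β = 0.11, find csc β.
csc β = 1/sin β = 9.091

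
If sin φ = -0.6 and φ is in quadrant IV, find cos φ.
cos φ = 0.8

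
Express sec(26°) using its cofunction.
sec(26°) = csc(90° - 26°) = csc(64°)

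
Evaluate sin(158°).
sin(158°) = 0.3746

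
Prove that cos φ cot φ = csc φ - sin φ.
RHS = 1/sin φ - sin φ = (1 - sin²φ)/sin φ = cos²φ/sin φ = cos φ · (cos φ/sin φ) = cos φ cot φ = LHS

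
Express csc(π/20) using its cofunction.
csc(π/20) = sec(π/2 - π/20) = sec(9π/20)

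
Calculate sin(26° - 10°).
sin(26° - 10°) = sin 26° cos 10° - cos 26° sin 10° = 0.2756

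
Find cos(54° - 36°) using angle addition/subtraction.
cos(54° - 36°) = cos 54° cos 36° + sin 54° sin 36° = 0.9511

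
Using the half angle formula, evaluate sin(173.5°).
sin(173.5°) = √((1 - cos 347°)/2) = 0.1132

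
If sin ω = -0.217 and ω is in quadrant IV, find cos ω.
cos ω = 0.9762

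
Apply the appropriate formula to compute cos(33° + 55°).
cos(33° + 55°) = cos 33° cos 55° - sin 33° sin 55° = 0.0349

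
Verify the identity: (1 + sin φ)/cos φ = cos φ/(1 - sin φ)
LHS = (1 + sin φ)(1 - sin φ) / (cos φ(1 - sin φ)) = (1 - sin²φ) / (cos φ(1 - sin φ)) = cos²φ / (cos φ(1 - sin φ)) = cos φ/(1 - sin φ) = RHS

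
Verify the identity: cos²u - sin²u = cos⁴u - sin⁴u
RHS = (cos²u - sin²u)(cos²u + sin²u) = (cos²u - sin²u) · 1 = cos²u - sin²u = LHS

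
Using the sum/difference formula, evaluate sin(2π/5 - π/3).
sin(2π/5 - π/3) = sin 2π/5 cos π/3 - cos 2π/5 sin π/3 = 0.2079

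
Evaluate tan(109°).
tan(109°) = -2.904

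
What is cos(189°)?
cos(189°) = -0.9877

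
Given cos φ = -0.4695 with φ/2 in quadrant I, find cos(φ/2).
cos(φ/2) = ±√((1 + cos φ)/2); positive since φ/2 ∈ QI, so cos(φ/2) = 0.515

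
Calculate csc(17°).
csc(17°) = 3.42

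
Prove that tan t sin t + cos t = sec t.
LHS = sin²t/cos t + cos t = (sin²t + cos²t)/cos t = 1/cos t = sec t = RHS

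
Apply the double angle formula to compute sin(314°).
sin(314°) = 2 sin 157° cos 157° = -0.7193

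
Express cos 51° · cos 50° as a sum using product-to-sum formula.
cos 51° cos 50° = (1/2)[cos(51°-50°) + cos(51°+50°)]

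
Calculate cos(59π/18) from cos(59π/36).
cos(59π/18) = cos²59π/36 - sin²59π/36 = -0.6428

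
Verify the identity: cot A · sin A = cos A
LHS = (cos A/sin A) · sin A = cos A = RHS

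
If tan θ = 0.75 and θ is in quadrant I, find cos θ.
cos θ = 0.8 (using tan²θ + 1 = sec²θ)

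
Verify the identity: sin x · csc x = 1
LHS = sin x · (1/sin x) = 1 = RHS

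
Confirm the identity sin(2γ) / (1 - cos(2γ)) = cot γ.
LHS = 2 sin γ cos γ / (2sin²γ) = cos γ/sin γ = cot γ = RHS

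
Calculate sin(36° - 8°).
sin(36° - 8°) = sin 36° cos 8° - cos 36° sin 8° = 0.4695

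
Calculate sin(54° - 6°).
sin(54° - 6°) = sin 54° cos 6° - cos 54° sin 6° = 0.7431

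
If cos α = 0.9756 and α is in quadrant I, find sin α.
sin α = 0.2196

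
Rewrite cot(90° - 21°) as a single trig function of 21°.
cot(90° - 21°) = tan(21°)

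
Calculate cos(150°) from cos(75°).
cos(150°) = cos²75° - sin²75° = -√3/2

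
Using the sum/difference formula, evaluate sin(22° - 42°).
sin(22° - 42°) = sin 22° cos 42° - cos 22° sin 42° = -0.342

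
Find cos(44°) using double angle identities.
cos(44°) = cos²22° - sin²22° = 0.7193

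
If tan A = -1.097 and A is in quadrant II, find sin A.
sin A = 0.739 (using tan²A + 1 = sec²A)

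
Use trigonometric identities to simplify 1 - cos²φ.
1 - cos²φ = sin²φ (using Pythagorean identity)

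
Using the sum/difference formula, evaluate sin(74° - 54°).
sin(74° - 54°) = sin 74° cos 54° - cos 74° sin 54° = 0.342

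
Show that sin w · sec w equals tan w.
LHS = sin w · (1/cos w) = sin w/cos w = tan w = RHS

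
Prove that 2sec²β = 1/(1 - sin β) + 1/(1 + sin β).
RHS = [(1 + sin β) + (1 - sin β)] / [(1 - sin β)(1 + sin β)] = 2/(1 - sin²β) = 2/cos²β = 2sec²β = LHS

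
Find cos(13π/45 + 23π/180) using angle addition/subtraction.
cos(13π/45 + 23π/180) = cos 13π/45 cos 23π/180 - sin 13π/45 sin 23π/180 = (√6-√2)/4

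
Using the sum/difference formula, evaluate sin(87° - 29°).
sin(87° - 29°) = sin 87° cos 29° - cos 87° sin 29° = 0.848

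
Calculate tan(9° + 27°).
tan(9° + 27°) = (tan 9° + tan 27°)/(1 - tan 9° tan 27°) = 0.7265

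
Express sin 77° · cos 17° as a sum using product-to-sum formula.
sin 77° cos 17° = (1/2)[sin(77°+17°) + sin(77°-17°)]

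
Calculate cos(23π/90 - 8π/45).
cos(23π/90 - 8π/45) = cos 23π/90 cos 8π/45 + sin 23π/90 sin 8π/45 = 0.9703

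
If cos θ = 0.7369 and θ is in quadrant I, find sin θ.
sin θ = 0.676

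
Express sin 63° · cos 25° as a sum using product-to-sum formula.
sin 63° cos 25° = (1/2)[sin(63°+25°) + sin(63°-25°)]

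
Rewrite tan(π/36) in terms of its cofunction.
tan(π/36) = cot(π/2 - π/36) = cot(17π/36)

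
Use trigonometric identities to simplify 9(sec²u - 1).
9(sec²u - 1) = 9(tan²u) (using Pythagorean identity)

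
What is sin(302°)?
sin(302°) = -0.848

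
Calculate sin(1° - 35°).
sin(1° - 35°) = sin 1° cos 35° - cos 1° sin 35° = -0.5592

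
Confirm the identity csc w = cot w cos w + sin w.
RHS = cos²w/sin w + sin w = (cos²w + sin²w)/sin w = 1/sin w = csc w = LHS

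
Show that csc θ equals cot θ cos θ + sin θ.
RHS = cos²θ/sin θ + sin θ = (cos²θ + sin²θ)/sin θ = 1/sin θ = csc θ = LHS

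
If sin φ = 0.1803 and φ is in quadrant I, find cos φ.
cos φ = 0.9836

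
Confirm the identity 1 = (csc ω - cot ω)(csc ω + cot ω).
RHS = csc²ω - cot²ω = (1 + cot²ω) - cot²ω = 1 = LHS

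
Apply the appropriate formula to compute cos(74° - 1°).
cos(74° - 1°) = cos 74° cos 1° + sin 74° sin 1° = 0.2924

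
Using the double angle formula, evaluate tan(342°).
tan(342°) = 2 tan 171° / (1 - tan²171°) = -0.3249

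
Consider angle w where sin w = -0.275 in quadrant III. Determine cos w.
cos w = ±√(1 - sin²w) = -0.9614 (negative in QIII)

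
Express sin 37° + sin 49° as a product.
sin 37° + sin 49° = 2 sin(43°) cos(-6°)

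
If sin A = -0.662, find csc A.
csc A = 1/sin A = -1.511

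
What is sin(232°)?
sin(232°) = -0.788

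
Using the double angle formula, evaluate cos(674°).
cos(674°) = cos²337° - sin²337° = 0.6947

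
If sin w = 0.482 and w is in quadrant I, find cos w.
cos w = 0.8762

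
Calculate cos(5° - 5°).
cos(5° - 5°) = cos 5° cos 5° + sin 5° sin 5° = 1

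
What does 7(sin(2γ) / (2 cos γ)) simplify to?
7(sin(2γ) / (2 cos γ)) = 7(sin γ) (using Double angle)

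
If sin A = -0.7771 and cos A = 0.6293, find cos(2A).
cos(2A) = cos²A - sin²A = -0.2079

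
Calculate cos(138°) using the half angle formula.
cos(138°) = -√((1 + cos 276°)/2) = -0.7431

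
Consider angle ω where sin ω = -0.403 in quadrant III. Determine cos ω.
cos ω = ±√(1 - sin²ω) = -0.9152 (negative in QIII)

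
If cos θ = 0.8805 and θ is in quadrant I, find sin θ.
sin θ = 0.474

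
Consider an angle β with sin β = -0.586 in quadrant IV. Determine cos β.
cos β = √(1 - sin²β) = 0.8103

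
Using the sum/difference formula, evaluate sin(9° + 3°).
sin(9° + 3°) = sin 9° cos 3° + cos 9° sin 3° = 0.2079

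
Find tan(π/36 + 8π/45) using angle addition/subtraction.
tan(π/36 + 8π/45) = (tan π/36 + tan 8π/45)/(1 - tan π/36 tan 8π/45) = 0.7536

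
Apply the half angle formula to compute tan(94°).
tan(94°) = sin 188° / (1 + cos 188°) = -14.3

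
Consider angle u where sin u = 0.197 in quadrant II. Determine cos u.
cos u = ±√(1 - sin²u) = -0.9804 (negative in QII)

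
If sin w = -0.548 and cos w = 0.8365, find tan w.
tan w = sin w / cos w = -0.6551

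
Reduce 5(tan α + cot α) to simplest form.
5(tan α + cot α) = 5(sec α csc α) (using Quotient identities)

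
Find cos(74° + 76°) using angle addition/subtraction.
cos(74° + 76°) = cos 74° cos 76° - sin 74° sin 76° = -√3/2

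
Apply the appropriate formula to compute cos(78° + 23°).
cos(78° + 23°) = cos 78° cos 23° - sin 78° sin 23° = -0.1908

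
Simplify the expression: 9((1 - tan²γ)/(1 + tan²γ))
9((1 - tan²γ)/(1 + tan²γ)) = 9(cos(2γ)) (using Double angle)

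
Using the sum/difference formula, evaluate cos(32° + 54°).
cos(32° + 54°) = cos 32° cos 54° - sin 32° sin 54° = 0.06976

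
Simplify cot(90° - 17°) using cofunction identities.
cot(90° - 17°) = tan(17°)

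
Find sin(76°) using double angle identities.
sin(76°) = 2 sin 38° cos 38° = 0.9703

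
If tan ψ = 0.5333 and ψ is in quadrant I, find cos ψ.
cos ψ = 0.8824 (using tan²ψ + 1 = sec²ψ)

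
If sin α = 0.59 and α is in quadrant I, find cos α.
cos α = 0.8074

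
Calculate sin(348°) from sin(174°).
sin(348°) = 2 sin 174° cos 174° = -0.2079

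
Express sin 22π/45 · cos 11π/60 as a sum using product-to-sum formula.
sin 22π/45 cos 11π/60 = (1/2)[sin(22π/45+11π/60) + sin(22π/45-11π/60)]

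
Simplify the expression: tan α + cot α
tan α + cot α = sec α csc α (using Quotient identities)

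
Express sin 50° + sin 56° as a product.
sin 50° + sin 56° = 2 sin(53°) cos(-3°)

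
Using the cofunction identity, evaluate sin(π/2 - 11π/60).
sin(π/2 - 11π/60) = cos(11π/60) = 0.8387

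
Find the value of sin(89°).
sin(89°) = 0.9998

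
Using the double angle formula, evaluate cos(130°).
cos(130°) = cos²65° - sin²65° = -0.6428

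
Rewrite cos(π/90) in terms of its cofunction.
cos(π/90) = sin(π/2 - π/90) = sin(22π/45)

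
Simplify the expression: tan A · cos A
tan A · cos A = sin A (using Quotient identity)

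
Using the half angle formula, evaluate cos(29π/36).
cos(29π/36) = -√((1 + cos 29π/18)/2) = -0.8192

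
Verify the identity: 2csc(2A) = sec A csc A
LHS = 2/sin(2A) = 2/(2 sin A cos A) = 1/(sin A cos A) = (1/cos A)(1/sin A) = sec A csc A = RHS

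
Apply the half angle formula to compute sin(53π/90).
sin(53π/90) = √((1 - cos 53π/45)/2) = 0.9613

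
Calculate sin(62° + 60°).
sin(62° + 60°) = sin 62° cos 60° + cos 62° sin 60° = 0.848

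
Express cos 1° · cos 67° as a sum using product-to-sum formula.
cos 1° cos 67° = (1/2)[cos(1°-67°) + cos(1°+67°)]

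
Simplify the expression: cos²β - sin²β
cos²β - sin²β = cos(2β) (using Double angle)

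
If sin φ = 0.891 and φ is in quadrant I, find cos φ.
cos φ = 0.454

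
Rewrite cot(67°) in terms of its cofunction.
cot(67°) = tan(90° - 67°) = tan(23°)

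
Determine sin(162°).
sin(162°) = 0.309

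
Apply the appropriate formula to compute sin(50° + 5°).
sin(50° + 5°) = sin 50° cos 5° + cos 50° sin 5° = 0.8192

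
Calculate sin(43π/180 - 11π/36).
sin(43π/180 - 11π/36) = sin 43π/180 cos 11π/36 - cos 43π/180 sin 11π/36 = -0.2079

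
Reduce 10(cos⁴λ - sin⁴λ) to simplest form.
10(cos⁴λ - sin⁴λ) = 10(cos(2λ)) (using Factoring + double angle)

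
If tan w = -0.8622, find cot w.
cot w = 1/tan w = -1.16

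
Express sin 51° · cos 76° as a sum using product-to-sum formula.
sin 51° cos 76° = (1/2)[sin(51°+76°) + sin(51°-76°)]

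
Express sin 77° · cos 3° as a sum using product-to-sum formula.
sin 77° cos 3° = (1/2)[sin(77°+3°) + sin(77°-3°)]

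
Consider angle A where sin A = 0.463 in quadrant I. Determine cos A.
cos A = √(1 - sin²A) = 0.8864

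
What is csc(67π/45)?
csc(67π/45) = -1.001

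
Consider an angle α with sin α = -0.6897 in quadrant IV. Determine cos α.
cos α = √(1 - sin²α) = 0.7241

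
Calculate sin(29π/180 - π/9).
sin(29π/180 - π/9) = sin 29π/180 cos π/9 - cos 29π/180 sin π/9 = 0.1564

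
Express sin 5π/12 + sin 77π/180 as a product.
sin 5π/12 + sin 77π/180 = 2 sin(19π/45) cos(-π/180)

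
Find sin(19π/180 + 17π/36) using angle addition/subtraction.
sin(19π/180 + 17π/36) = sin 19π/180 cos 17π/36 + cos 19π/180 sin 17π/36 = 0.9703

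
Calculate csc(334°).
csc(334°) = -2.281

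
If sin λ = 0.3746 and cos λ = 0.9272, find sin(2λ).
sin(2λ) = 2 sin λ cos λ = 0.6947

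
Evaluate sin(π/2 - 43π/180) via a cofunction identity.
sin(π/2 - 43π/180) = cos(43π/180) = 0.7314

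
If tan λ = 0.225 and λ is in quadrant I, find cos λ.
cos λ = 0.9756 (using tan²λ + 1 = sec²λ)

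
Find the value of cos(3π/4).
cos(3π/4) = -√2/2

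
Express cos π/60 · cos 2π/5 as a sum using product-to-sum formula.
cos π/60 cos 2π/5 = (1/2)[cos(π/60-2π/5) + cos(π/60+2π/5)]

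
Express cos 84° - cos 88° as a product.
cos 84° - cos 88° = -2 sin(86°) sin(-2°)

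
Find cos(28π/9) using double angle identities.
cos(28π/9) = cos²14π/9 - sin²14π/9 = -0.9397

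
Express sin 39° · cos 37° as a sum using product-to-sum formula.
sin 39° cos 37° = (1/2)[sin(39°+37°) + sin(39°-37°)]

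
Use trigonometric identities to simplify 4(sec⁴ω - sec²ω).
4(sec⁴ω - sec²ω) = 4(tan⁴ω + tan²ω) (using Pythagorean)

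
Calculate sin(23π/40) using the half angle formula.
sin(23π/40) = √((1 - cos 23π/20)/2) = 0.9724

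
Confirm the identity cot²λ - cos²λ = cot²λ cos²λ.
LHS = cos²λ/sin²λ - cos²λ = cos²λ(1/sin²λ - 1) = cos²λ · (1 - sin²λ)/sin²λ = cos²λ · cos²λ/sin²λ = cos²λ · cot²λ = RHS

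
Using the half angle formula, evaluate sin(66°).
sin(66°) = √((1 - cos 132°)/2) = 0.9135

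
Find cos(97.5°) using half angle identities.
cos(97.5°) = -√((1 + cos 195°)/2) = -0.1305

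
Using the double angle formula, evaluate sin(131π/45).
sin(131π/45) = 2 sin 131π/90 cos 131π/90 = 0.2756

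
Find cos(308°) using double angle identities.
cos(308°) = cos²154° - sin²154° = 0.6157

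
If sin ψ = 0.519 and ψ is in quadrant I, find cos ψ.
cos ψ = 0.8548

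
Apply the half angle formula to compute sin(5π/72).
sin(5π/72) = √((1 - cos 5π/36)/2) = 0.2164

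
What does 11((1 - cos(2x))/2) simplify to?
11((1 - cos(2x))/2) = 11(sin²x) (using Power reduction)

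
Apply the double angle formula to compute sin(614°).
sin(614°) = 2 sin 307° cos 307° = -0.9613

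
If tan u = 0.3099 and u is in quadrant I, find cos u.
cos u = 0.9552 (using tan²u + 1 = sec²u)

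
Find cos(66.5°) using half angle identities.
cos(66.5°) = √((1 + cos 133°)/2) = 0.3987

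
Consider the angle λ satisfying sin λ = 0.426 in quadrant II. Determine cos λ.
cos λ = ±√(1 - sin²λ) = -0.9047 (negative in QII)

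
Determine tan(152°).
tan(152°) = -0.5317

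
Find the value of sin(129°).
sin(129°) = 0.7771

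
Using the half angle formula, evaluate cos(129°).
cos(129°) = -√((1 + cos 258°)/2) = -0.6293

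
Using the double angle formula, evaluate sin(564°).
sin(564°) = 2 sin 282° cos 282° = -0.4067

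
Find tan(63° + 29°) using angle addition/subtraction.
tan(63° + 29°) = (tan 63° + tan 29°)/(1 - tan 63° tan 29°) = -28.64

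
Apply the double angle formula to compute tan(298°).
tan(298°) = 2 tan 149° / (1 - tan²149°) = -1.881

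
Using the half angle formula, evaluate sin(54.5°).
sin(54.5°) = √((1 - cos 109°)/2) = 0.8141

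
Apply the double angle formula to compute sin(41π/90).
sin(41π/90) = 2 sin 41π/180 cos 41π/180 = 0.9903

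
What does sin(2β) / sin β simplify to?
sin(2β) / sin β = 2 cos β (using Double angle)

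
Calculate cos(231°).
cos(231°) = -0.6293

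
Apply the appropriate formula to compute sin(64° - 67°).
sin(64° - 67°) = sin 64° cos 67° - cos 64° sin 67° = -0.05234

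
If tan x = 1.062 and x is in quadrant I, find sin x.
sin x = 0.728 (using tan²x + 1 = sec²x)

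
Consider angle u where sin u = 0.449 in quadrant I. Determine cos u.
cos u = √(1 - sin²u) = 0.8935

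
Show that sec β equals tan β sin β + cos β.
RHS = sin²β/cos β + cos β = (sin²β + cos²β)/cos β = 1/cos β = sec β = LHS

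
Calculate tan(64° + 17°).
tan(64° + 17°) = (tan 64° + tan 17°)/(1 - tan 64° tan 17°) = 6.314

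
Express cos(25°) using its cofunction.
cos(25°) = sin(90° - 25°) = sin(65°)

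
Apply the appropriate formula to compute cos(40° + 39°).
cos(40° + 39°) = cos 40° cos 39° - sin 40° sin 39° = 0.1908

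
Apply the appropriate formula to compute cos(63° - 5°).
cos(63° - 5°) = cos 63° cos 5° + sin 63° sin 5° = 0.5299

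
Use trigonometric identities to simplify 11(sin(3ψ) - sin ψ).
11(sin(3ψ) - sin ψ) = 11(2 cos(2ψ) sin ψ) (using Sum-to-product)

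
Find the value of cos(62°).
cos(62°) = 0.4695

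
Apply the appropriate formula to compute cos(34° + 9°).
cos(34° + 9°) = cos 34° cos 9° - sin 34° sin 9° = 0.7314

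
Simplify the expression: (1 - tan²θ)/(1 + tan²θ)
(1 - tan²θ)/(1 + tan²θ) = cos(2θ) (using Double angle)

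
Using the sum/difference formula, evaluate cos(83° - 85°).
cos(83° - 85°) = cos 83° cos 85° + sin 83° sin 85° = 0.9994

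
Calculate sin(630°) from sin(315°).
sin(630°) = 2 sin 315° cos 315° = -1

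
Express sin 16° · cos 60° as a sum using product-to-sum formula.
sin 16° cos 60° = (1/2)[sin(16°+60°) + sin(16°-60°)]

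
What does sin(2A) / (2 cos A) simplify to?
sin(2A) / (2 cos A) = sin A (using Double angle)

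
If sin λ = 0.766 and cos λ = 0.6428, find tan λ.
tan λ = sin λ / cos λ = 1.192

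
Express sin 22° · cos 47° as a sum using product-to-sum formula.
sin 22° cos 47° = (1/2)[sin(22°+47°) + sin(22°-47°)]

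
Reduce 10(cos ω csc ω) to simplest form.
10(cos ω csc ω) = 10(cot ω) (using Reciprocal + quotient)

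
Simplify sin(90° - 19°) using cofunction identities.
sin(90° - 19°) = cos(19°)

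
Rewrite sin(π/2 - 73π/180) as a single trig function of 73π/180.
sin(π/2 - 73π/180) = cos(73π/180)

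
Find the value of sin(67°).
sin(67°) = 0.9205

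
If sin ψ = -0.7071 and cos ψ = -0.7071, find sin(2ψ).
sin(2ψ) = 2 sin ψ cos ψ = 1.0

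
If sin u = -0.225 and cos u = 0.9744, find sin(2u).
sin(2u) = 2 sin u cos u = -0.4385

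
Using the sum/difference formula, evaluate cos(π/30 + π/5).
cos(π/30 + π/5) = cos π/30 cos π/5 - sin π/30 sin π/5 = 0.7431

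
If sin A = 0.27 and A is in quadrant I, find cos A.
cos A = 0.9629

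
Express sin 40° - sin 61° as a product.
sin 40° - sin 61° = 2 cos(50.5°) sin(-10.5°)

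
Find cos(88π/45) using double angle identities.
cos(88π/45) = cos²44π/45 - sin²44π/45 = 0.9903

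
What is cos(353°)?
cos(353°) = 0.9925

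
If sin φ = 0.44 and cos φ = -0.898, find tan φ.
tan φ = sin φ / cos φ = -0.49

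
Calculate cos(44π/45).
cos(44π/45) = -0.9976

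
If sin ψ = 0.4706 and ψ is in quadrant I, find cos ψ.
cos ψ = 0.8823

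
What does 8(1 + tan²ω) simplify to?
8(1 + tan²ω) = 8(sec²ω) (using Pythagorean identity)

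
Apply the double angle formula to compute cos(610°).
cos(610°) = cos²305° - sin²305° = -0.342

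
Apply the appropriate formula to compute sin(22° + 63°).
sin(22° + 63°) = sin 22° cos 63° + cos 22° sin 63° = 0.9962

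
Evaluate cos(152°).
cos(152°) = -0.8829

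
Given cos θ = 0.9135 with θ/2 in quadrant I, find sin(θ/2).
sin(θ/2) = ±√((1 - cos θ)/2); positive since θ/2 ∈ QI, so sin(θ/2) = 0.208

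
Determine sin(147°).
sin(147°) = 0.5446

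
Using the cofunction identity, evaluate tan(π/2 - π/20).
tan(π/2 - π/20) = cot(π/20) = 6.314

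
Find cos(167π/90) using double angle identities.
cos(167π/90) = cos²167π/180 - sin²167π/180 = 0.8988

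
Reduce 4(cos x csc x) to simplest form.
4(cos x csc x) = 4(cot x) (using Reciprocal + quotient)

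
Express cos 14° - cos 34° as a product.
cos 14° - cos 34° = -2 sin(24°) sin(-10°)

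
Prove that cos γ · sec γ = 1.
LHS = cos γ · (1/cos γ) = 1 = RHS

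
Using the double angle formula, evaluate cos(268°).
cos(268°) = cos²134° - sin²134° = -0.0349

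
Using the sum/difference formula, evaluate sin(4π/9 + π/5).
sin(4π/9 + π/5) = sin 4π/9 cos π/5 + cos 4π/9 sin π/5 = 0.8988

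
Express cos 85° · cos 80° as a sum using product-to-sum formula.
cos 85° cos 80° = (1/2)[cos(85°-80°) + cos(85°+80°)]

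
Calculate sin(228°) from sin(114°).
sin(228°) = 2 sin 114° cos 114° = -0.7431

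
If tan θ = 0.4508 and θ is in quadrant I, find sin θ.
sin θ = 0.411 (using tan²θ + 1 = sec²θ)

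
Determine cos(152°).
cos(152°) = -0.8829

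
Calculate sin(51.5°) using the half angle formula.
sin(51.5°) = √((1 - cos 103°)/2) = 0.7826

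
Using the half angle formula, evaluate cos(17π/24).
cos(17π/24) = -√((1 + cos 17π/12)/2) = -0.6088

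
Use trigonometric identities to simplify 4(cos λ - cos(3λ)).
4(cos λ - cos(3λ)) = 4(2 sin(2λ) sin λ) (using Sum-to-product)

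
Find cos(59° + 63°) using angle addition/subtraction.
cos(59° + 63°) = cos 59° cos 63° - sin 59° sin 63° = -0.5299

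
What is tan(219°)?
tan(219°) = 0.8098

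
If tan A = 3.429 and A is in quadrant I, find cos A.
cos A = 0.28 (using tan²A + 1 = sec²A)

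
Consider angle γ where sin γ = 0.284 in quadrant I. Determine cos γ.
cos γ = √(1 - sin²γ) = 0.9588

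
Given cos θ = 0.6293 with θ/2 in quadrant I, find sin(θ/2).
sin(θ/2) = ±√((1 - cos θ)/2); positive since θ/2 ∈ QI, so sin(θ/2) = 0.4305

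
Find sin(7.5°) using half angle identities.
sin(7.5°) = √((1 - cos 15°)/2) = 0.1305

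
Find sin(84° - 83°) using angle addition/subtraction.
sin(84° - 83°) = sin 84° cos 83° - cos 84° sin 83° = 0.01745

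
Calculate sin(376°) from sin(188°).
sin(376°) = 2 sin 188° cos 188° = 0.2756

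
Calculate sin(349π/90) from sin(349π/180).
sin(349π/90) = 2 sin 349π/180 cos 349π/180 = -0.3746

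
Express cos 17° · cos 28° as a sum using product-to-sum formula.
cos 17° cos 28° = (1/2)[cos(17°-28°) + cos(17°+28°)]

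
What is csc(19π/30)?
csc(19π/30) = 1.095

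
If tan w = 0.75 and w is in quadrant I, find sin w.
sin w = 0.6 (using tan²w + 1 = sec²w)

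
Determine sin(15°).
sin(15°) = (√6-√2)/4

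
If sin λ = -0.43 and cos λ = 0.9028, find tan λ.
tan λ = sin λ / cos λ = -0.4763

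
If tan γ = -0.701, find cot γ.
cot γ = 1/tan γ = -1.427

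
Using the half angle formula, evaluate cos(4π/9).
cos(4π/9) = √((1 + cos 8π/9)/2) = 0.1736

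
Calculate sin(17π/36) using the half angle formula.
sin(17π/36) = √((1 - cos 17π/18)/2) = 0.9962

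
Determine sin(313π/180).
sin(313π/180) = -0.7314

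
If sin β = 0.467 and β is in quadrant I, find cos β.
cos β = 0.8843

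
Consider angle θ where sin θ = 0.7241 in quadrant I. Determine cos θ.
cos θ = √(1 - sin²θ) = 0.6897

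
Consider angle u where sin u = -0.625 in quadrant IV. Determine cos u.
cos u = √(1 - sin²u) = 0.7806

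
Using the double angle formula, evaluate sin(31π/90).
sin(31π/90) = 2 sin 31π/180 cos 31π/180 = 0.8829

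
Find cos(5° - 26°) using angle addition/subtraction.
cos(5° - 26°) = cos 5° cos 26° + sin 5° sin 26° = 0.9336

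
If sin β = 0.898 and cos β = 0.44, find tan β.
tan β = sin β / cos β = 2.041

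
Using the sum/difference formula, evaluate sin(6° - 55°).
sin(6° - 55°) = sin 6° cos 55° - cos 6° sin 55° = -0.7547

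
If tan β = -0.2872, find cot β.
cot β = 1/tan β = -3.482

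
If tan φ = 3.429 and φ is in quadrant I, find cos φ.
cos φ = 0.28 (using tan²φ + 1 = sec²φ)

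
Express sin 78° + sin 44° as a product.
sin 78° + sin 44° = 2 sin(61°) cos(17°)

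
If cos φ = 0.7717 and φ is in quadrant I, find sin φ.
sin φ = 0.636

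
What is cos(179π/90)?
cos(179π/90) = 0.9994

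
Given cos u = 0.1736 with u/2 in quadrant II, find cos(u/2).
cos(u/2) = ±√((1 + cos u)/2); negative since u/2 ∈ QII, so cos(u/2) = -0.766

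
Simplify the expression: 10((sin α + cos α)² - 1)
10((sin α + cos α)² - 1) = 10(sin(2α)) (using Pythagorean + double angle)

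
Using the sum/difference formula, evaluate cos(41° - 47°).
cos(41° - 47°) = cos 41° cos 47° + sin 41° sin 47° = 0.9945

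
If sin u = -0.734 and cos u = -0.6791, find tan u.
tan u = sin u / cos u = 1.081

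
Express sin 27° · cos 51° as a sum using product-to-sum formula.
sin 27° cos 51° = (1/2)[sin(27°+51°) + sin(27°-51°)]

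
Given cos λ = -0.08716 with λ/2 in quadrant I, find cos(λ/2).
cos(λ/2) = ±√((1 + cos λ)/2); positive since λ/2 ∈ QI, so cos(λ/2) = 0.6756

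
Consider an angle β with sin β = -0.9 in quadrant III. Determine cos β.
cos β = ±√(1 - sin²β) = -0.4359 (negative in QIII)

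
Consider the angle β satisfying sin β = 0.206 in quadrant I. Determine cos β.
cos β = √(1 - sin²β) = 0.9786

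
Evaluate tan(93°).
tan(93°) = -19.08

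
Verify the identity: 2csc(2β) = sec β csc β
LHS = 2/sin(2β) = 2/(2 sin β cos β) = 1/(sin β cos β) = (1/cos β)(1/sin β) = sec β csc β = RHS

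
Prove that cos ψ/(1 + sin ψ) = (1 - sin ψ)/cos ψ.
RHS = (1 - sin ψ)(1 + sin ψ) / (cos ψ(1 + sin ψ)) = (1 - sin²ψ) / (cos ψ(1 + sin ψ)) = cos²ψ / (cos ψ(1 + sin ψ)) = cos ψ/(1 + sin ψ) = LHS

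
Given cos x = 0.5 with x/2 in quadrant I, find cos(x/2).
cos(x/2) = ±√((1 + cos x)/2); positive since x/2 ∈ QI, so cos(x/2) = √3/2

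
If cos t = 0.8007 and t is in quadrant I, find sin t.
sin t = 0.5991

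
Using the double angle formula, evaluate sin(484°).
sin(484°) = 2 sin 242° cos 242° = 0.829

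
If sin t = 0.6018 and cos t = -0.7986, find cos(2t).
cos(2t) = cos²t - sin²t = 0.2756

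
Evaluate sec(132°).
sec(132°) = -1.494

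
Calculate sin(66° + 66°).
sin(66° + 66°) = sin 66° cos 66° + cos 66° sin 66° = 0.7431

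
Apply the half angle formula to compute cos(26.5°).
cos(26.5°) = √((1 + cos 53°)/2) = 0.8949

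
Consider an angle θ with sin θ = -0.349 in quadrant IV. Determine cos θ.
cos θ = √(1 - sin²θ) = 0.9371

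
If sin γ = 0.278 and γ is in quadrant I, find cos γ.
cos γ = 0.9606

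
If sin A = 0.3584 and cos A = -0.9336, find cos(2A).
cos(2A) = cos²A - sin²A = 0.7432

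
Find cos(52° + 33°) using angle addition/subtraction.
cos(52° + 33°) = cos 52° cos 33° - sin 52° sin 33° = 0.08716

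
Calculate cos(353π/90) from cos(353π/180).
cos(353π/90) = cos²353π/180 - sin²353π/180 = 0.9703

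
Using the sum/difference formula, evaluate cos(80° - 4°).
cos(80° - 4°) = cos 80° cos 4° + sin 80° sin 4° = 0.2419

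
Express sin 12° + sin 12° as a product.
sin 12° + sin 12° = 2 sin(12°) cos(0°)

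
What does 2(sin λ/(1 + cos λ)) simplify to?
2(sin λ/(1 + cos λ)) = 2(tan(λ/2)) (using Half angle)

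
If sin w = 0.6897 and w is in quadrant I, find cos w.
cos w = 0.7241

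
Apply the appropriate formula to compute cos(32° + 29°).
cos(32° + 29°) = cos 32° cos 29° - sin 32° sin 29° = 0.4848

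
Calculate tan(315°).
tan(315°) = -1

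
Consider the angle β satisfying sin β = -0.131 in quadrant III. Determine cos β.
cos β = ±√(1 - sin²β) = -0.9914 (negative in QIII)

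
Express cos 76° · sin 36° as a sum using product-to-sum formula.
cos 76° sin 36° = (1/2)[sin(76°+36°) - sin(76°-36°)]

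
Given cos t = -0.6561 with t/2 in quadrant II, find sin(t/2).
sin(t/2) = ±√((1 - cos t)/2); positive since t/2 ∈ QII, so sin(t/2) = 0.91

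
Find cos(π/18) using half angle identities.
cos(π/18) = √((1 + cos π/9)/2) = 0.9848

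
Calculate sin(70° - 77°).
sin(70° - 77°) = sin 70° cos 77° - cos 70° sin 77° = -0.1219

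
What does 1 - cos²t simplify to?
1 - cos²t = sin²t (using Pythagorean identity)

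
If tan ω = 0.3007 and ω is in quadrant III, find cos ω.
cos ω = -0.9576 (using tan²ω + 1 = sec²ω)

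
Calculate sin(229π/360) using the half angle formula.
sin(229π/360) = √((1 - cos 229π/180)/2) = 0.91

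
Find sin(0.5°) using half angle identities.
sin(0.5°) = √((1 - cos 1°)/2) = 0.008727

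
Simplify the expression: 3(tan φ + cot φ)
3(tan φ + cot φ) = 3(sec φ csc φ) (using Quotient identities)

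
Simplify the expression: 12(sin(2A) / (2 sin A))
12(sin(2A) / (2 sin A)) = 12(cos A) (using Double angle)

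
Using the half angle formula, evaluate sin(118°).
sin(118°) = √((1 - cos 236°)/2) = 0.8829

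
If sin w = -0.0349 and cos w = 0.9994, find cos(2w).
cos(2w) = cos²w - sin²w = 0.9976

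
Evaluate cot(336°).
cot(336°) = -2.246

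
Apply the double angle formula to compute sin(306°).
sin(306°) = 2 sin 153° cos 153° = -0.809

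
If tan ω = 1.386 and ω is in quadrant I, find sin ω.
sin ω = 0.811 (using tan²ω + 1 = sec²ω)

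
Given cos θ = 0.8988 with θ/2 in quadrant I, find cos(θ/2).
cos(θ/2) = ±√((1 + cos θ)/2); positive since θ/2 ∈ QI, so cos(θ/2) = 0.9744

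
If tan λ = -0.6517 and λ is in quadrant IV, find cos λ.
cos λ = 0.8378 (using tan²λ + 1 = sec²λ)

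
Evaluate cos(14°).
cos(14°) = 0.9703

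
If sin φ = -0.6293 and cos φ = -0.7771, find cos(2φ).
cos(2φ) = cos²φ - sin²φ = 0.2079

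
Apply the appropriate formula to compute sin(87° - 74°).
sin(87° - 74°) = sin 87° cos 74° - cos 87° sin 74° = 0.225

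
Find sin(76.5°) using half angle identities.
sin(76.5°) = √((1 - cos 153°)/2) = 0.9724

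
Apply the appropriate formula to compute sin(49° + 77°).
sin(49° + 77°) = sin 49° cos 77° + cos 49° sin 77° = 0.809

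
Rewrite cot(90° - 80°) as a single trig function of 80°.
cot(90° - 80°) = tan(80°)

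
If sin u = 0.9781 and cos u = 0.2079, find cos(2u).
cos(2u) = cos²u - sin²u = -0.9135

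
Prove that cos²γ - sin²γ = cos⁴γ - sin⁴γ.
RHS = (cos²γ - sin²γ)(cos²γ + sin²γ) = (cos²γ - sin²γ) · 1 = cos²γ - sin²γ = LHS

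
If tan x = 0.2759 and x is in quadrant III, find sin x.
sin x = -0.266 (using tan²x + 1 = sec²x)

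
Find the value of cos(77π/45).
cos(77π/45) = 0.6157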